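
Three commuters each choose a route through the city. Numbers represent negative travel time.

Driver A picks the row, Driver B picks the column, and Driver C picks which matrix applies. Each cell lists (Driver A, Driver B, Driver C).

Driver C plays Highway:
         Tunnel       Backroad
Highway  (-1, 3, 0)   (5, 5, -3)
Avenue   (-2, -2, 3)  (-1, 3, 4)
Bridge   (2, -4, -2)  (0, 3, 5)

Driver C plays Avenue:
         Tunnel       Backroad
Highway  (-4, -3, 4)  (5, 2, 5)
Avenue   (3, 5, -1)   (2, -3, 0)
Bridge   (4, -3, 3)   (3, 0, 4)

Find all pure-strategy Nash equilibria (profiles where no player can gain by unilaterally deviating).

Pure NE: (Highway, Backroad, Avenue)

Driver A against (Tunnel, Highway): payoffs -1, -2, 2 → best response Bridge.
Driver A against (Tunnel, Avenue): payoffs -4, 3, 4 → best response Bridge.
Driver A against (Backroad, Highway): payoffs 5, -1, 0 → best response Highway.
Driver A against (Backroad, Avenue): payoffs 5, 2, 3 → best response Highway.
Driver B against (Highway, Highway): payoffs 3, 5 → best response Backroad.
Driver B against (Highway, Avenue): payoffs -3, 2 → best response Backroad.
Driver B against (Avenue, Highway): payoffs -2, 3 → best response Backroad.
Driver B against (Avenue, Avenue): payoffs 5, -3 → best response Tunnel.
Driver B against (Bridge, Highway): payoffs -4, 3 → best response Backroad.
Driver B against (Bridge, Avenue): payoffs -3, 0 → best response Backroad.
Driver C against (Highway, Tunnel): payoffs 0, 4 → best response Avenue.
Driver C against (Highway, Backroad): payoffs -3, 5 → best response Avenue.
Driver C against (Avenue, Tunnel): payoffs 3, -1 → best response Highway.
Driver C against (Avenue, Backroad): payoffs 4, 0 → best response Highway.
Driver C against (Bridge, Tunnel): payoffs -2, 3 → best response Avenue.
Driver C against (Bridge, Backroad): payoffs 5, 4 → best response Highway.
Mutual best responses: (Highway, Backroad, Avenue).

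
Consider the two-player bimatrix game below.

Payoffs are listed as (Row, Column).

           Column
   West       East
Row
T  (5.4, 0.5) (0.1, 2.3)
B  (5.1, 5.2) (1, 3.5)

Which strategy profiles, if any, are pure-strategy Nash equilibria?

Row against West: payoffs 5.4, 5.1 → best response T.
Row against East: payoffs 0.1, 1 → best response B.
Column against T: payoffs 0.5, 2.3 → best response East.
Column against B: payoffs 5.2, 3.5 → best response West.
No profile is a mutual best response for all players.

none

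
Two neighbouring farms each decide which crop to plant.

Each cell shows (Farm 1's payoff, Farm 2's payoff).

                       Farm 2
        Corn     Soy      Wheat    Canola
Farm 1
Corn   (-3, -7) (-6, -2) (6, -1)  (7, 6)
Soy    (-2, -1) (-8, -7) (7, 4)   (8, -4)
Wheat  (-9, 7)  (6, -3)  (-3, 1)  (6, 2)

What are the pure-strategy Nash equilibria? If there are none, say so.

The unique pure-strategy Nash equilibrium is (Soy, Wheat).

(Corn, Corn): Farm 1 can switch to Soy (-3 → -2). Not NE.
(Corn, Soy): Farm 1 can switch to Wheat (-6 → 6). Not NE.
(Corn, Wheat): Farm 1 can switch to Soy (6 → 7). Not NE.
(Corn, Canola): Farm 1 can switch to Soy (7 → 8). Not NE.
(Soy, Corn): Farm 2 can switch to Wheat (-1 → 4). Not NE.
(Soy, Soy): Farm 1 can switch to Corn (-8 → -6). Not NE.
(Soy, Wheat): Farm 1 gets 7, best alternative 6; Farm 2 gets 4, best alternative -1. No profitable deviation — NE.
(Soy, Canola): Farm 2 can switch to Corn (-4 → -1). Not NE.
(Wheat, Corn): Farm 1 can switch to Corn (-9 → -3). Not NE.
(Wheat, Soy): Farm 2 can switch to Corn (-3 → 7). Not NE.
(Wheat, Wheat): Farm 1 can switch to Corn (-3 → 6). Not NE.
(The remaining 1 profile has a profitable deviation by the same check.)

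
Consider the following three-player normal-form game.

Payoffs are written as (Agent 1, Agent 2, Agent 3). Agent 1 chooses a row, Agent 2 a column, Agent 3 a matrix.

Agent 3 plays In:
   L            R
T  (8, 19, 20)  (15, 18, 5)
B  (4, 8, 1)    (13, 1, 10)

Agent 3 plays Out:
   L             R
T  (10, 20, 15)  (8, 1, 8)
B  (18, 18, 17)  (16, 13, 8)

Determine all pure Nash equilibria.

Pure-strategy Nash equilibria: (T, L, In), (B, L, Out)

Agent 1 against (L, In): payoffs 8, 4 → best response T.
Agent 1 against (L, Out): payoffs 10, 18 → best response B.
Agent 1 against (R, In): payoffs 15, 13 → best response T.
Agent 1 against (R, Out): payoffs 8, 16 → best response B.
Agent 2 against (T, In): payoffs 19, 18 → best response L.
Agent 2 against (T, Out): payoffs 20, 1 → best response L.
Agent 2 against (B, In): payoffs 8, 1 → best response L.
Agent 2 against (B, Out): payoffs 18, 13 → best response L.
Agent 3 against (T, L): payoffs 20, 15 → best response In.
Agent 3 against (T, R): payoffs 5, 8 → best response Out.
Agent 3 against (B, L): payoffs 1, 17 → best response Out.
Agent 3 against (B, R): payoffs 10, 8 → best response In.
Mutual best responses: (T, L, In); (B, L, Out).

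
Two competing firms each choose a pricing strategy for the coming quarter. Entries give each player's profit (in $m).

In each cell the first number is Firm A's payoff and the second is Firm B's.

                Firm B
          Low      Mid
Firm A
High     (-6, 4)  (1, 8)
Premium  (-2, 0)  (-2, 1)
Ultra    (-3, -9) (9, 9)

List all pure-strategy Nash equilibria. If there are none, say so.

Firm A against Low: payoffs -6, -2, -3 → best response Premium.
Firm A against Mid: payoffs 1, -2, 9 → best response Ultra.
Firm B against High: payoffs 4, 8 → best response Mid.
Firm B against Premium: payoffs 0, 1 → best response Mid.
Firm B against Ultra: payoffs -9, 9 → best response Mid.
Mutual best responses: (Ultra, Mid).

(Ultra, Mid)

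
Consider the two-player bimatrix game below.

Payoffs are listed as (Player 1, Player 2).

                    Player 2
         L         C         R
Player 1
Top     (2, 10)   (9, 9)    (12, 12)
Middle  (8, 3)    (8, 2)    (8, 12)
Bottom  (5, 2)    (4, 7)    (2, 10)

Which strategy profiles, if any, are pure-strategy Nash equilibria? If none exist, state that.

Check each profile: it is a Nash equilibrium iff no player can strictly gain by switching unilaterally.
(Top, L): Player 1 can switch to Middle (2 → 8). Not NE.
(Top, C): Player 2 can switch to L (9 → 10). Not NE.
(Top, R): Player 1 gets 12, best alternative 8; Player 2 gets 12, best alternative 10. No profitable deviation — NE.
(Middle, L): Player 2 can switch to R (3 → 12). Not NE.
(Middle, C): Player 1 can switch to Top (8 → 9). Not NE.
(Middle, R): Player 1 can switch to Top (8 → 12). Not NE.
(Bottom, L): Player 1 can switch to Middle (5 → 8). Not NE.
(Bottom, C): Player 1 can switch to Top (4 → 9). Not NE.
(Bottom, R): Player 1 can switch to Top (2 → 12). Not NE.

The unique pure-strategy Nash equilibrium is (Top, R).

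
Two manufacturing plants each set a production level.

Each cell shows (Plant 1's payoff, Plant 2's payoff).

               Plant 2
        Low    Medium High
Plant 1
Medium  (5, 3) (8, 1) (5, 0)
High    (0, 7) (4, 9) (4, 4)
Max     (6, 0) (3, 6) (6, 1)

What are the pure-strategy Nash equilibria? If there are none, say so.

Plant 1 against Low: payoffs 5, 0, 6 → best response Max.
Plant 1 against Medium: payoffs 8, 4, 3 → best response Medium.
Plant 1 against High: payoffs 5, 4, 6 → best response Max.
Plant 2 against Medium: payoffs 3, 1, 0 → best response Low.
Plant 2 against High: payoffs 7, 9, 4 → best response Medium.
Plant 2 against Max: payoffs 0, 6, 1 → best response Medium.
No profile is a mutual best response for all players.

none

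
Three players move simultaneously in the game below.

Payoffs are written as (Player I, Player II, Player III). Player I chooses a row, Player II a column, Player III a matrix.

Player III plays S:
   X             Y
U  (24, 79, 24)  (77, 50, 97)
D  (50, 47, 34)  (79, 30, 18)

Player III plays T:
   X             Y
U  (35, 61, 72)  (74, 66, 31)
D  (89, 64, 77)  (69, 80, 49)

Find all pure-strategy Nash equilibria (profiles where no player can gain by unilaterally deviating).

No pure-strategy Nash equilibrium.

(U, X, S): Player I can switch to D (24 → 50). Not NE.
(U, X, T): Player I can switch to D (35 → 89). Not NE.
(U, Y, S): Player I can switch to D (77 → 79). Not NE.
(U, Y, T): Player III can switch to S (31 → 97). Not NE.
(D, X, S): Player III can switch to T (34 → 77). Not NE.
(D, X, T): Player II can switch to Y (64 → 80). Not NE.
(The remaining 2 profiles each have a profitable deviation by the same check.)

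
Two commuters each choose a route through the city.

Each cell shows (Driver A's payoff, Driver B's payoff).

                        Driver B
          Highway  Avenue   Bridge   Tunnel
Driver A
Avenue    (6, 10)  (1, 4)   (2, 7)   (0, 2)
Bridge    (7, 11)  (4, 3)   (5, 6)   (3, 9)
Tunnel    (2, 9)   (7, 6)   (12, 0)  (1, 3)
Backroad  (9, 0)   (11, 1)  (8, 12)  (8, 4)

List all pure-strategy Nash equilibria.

(Avenue, Highway): Driver A can switch to Bridge (6 → 7). Not NE.
(Avenue, Avenue): Driver A can switch to Bridge (1 → 4). Not NE.
(Avenue, Bridge): Driver A can switch to Bridge (2 → 5). Not NE.
(Avenue, Tunnel): Driver A can switch to Bridge (0 → 3). Not NE.
(Bridge, Highway): Driver A can switch to Backroad (7 → 9). Not NE.
(Bridge, Avenue): Driver A can switch to Tunnel (4 → 7). Not NE.
(The remaining 10 profiles each have a profitable deviation by the same check.)

There is no pure-strategy Nash equilibrium.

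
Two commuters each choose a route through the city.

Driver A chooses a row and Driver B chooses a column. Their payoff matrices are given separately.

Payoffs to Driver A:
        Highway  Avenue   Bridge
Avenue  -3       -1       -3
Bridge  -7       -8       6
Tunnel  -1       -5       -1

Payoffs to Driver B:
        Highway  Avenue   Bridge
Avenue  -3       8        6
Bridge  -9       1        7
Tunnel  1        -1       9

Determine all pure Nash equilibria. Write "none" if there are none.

The pure Nash equilibria are (Avenue, Avenue) and (Bridge, Bridge).

(Avenue, Highway): Driver A can switch to Tunnel (-3 → -1). Not NE.
(Avenue, Avenue): Driver A gets -1, best alternative -5; Driver B gets 8, best alternative 6. No profitable deviation — NE.
(Avenue, Bridge): Driver A can switch to Bridge (-3 → 6). Not NE.
(Bridge, Highway): Driver A can switch to Avenue (-7 → -3). Not NE.
(Bridge, Avenue): Driver A can switch to Avenue (-8 → -1). Not NE.
(Bridge, Bridge): Driver A gets 6, best alternative -1; Driver B gets 7, best alternative 1. No profitable deviation — NE.
(Tunnel, Highway): Driver B can switch to Bridge (1 → 9). Not NE.
(Tunnel, Avenue): Driver A can switch to Avenue (-5 → -1). Not NE.
(Tunnel, Bridge): Driver A can switch to Bridge (-1 → 6). Not NE.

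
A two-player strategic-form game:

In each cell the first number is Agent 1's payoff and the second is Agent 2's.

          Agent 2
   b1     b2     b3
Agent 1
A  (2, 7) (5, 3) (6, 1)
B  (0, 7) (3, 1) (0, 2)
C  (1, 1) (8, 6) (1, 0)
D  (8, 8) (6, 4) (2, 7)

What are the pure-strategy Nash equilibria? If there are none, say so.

Agent 1 against b1: payoffs 2, 0, 1, 8 → best response D.
Agent 1 against b2: payoffs 5, 3, 8, 6 → best response C.
Agent 1 against b3: payoffs 6, 0, 1, 2 → best response A.
Agent 2 against A: payoffs 7, 3, 1 → best response b1.
Agent 2 against B: payoffs 7, 1, 2 → best response b1.
Agent 2 against C: payoffs 1, 6, 0 → best response b2.
Agent 2 against D: payoffs 8, 4, 7 → best response b1.
Mutual best responses: (C, b2); (D, b1).

The pure Nash equilibria are (C, b2), (D, b1).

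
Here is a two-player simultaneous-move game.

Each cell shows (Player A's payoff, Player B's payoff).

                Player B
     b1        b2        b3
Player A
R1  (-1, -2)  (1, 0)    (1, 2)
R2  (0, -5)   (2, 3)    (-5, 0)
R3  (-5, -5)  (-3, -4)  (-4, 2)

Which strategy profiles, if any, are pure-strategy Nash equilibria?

Pure-strategy Nash equilibria: (R1, b3); (R2, b2)

(R1, b1): Player A can switch to R2 (-1 → 0). Not NE.
(R1, b2): Player A can switch to R2 (1 → 2). Not NE.
(R1, b3): Player A gets 1, best alternative -4; Player B gets 2, best alternative 0. No profitable deviation — NE.
(R2, b1): Player B can switch to b2 (-5 → 3). Not NE.
(R2, b2): Player A gets 2, best alternative 1; Player B gets 3, best alternative 0. No profitable deviation — NE.
(R2, b3): Player A can switch to R1 (-5 → 1). Not NE.
(R3, b1): Player A can switch to R1 (-5 → -1). Not NE.
(R3, b2): Player A can switch to R1 (-3 → 1). Not NE.
(R3, b3): Player A can switch to R1 (-4 → 1). Not NE.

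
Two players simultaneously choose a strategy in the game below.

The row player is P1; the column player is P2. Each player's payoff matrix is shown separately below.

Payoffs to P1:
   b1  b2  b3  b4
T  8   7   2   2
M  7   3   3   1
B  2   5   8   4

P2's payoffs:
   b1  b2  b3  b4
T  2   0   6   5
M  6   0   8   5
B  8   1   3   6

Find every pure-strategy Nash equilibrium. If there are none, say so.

There is no pure-strategy Nash equilibrium.

Mark each player's best response to every combination of opponents' strategies; a profile where every player is best-responding is a pure Nash equilibrium.
P1 against b1: payoffs 8, 7, 2 → best response T.
P1 against b2: payoffs 7, 3, 5 → best response T.
P1 against b3: payoffs 2, 3, 8 → best response B.
P1 against b4: payoffs 2, 1, 4 → best response B.
P2 against T: payoffs 2, 0, 6, 5 → best response b3.
P2 against M: payoffs 6, 0, 8, 5 → best response b3.
P2 against B: payoffs 8, 1, 3, 6 → best response b1.
No profile is a mutual best response for all players.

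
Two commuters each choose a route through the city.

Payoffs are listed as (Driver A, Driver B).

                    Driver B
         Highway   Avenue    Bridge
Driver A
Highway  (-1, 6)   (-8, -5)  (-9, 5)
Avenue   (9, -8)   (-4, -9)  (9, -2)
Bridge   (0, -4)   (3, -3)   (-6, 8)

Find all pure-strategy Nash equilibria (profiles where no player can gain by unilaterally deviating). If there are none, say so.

Pure NE: (Avenue, Bridge)

Driver A against Highway: payoffs -1, 9, 0 → best response Avenue.
Driver A against Avenue: payoffs -8, -4, 3 → best response Bridge.
Driver A against Bridge: payoffs -9, 9, -6 → best response Avenue.
Driver B against Highway: payoffs 6, -5, 5 → best response Highway.
Driver B against Avenue: payoffs -8, -9, -2 → best response Bridge.
Driver B against Bridge: payoffs -4, -3, 8 → best response Bridge.
Mutual best responses: (Avenue, Bridge).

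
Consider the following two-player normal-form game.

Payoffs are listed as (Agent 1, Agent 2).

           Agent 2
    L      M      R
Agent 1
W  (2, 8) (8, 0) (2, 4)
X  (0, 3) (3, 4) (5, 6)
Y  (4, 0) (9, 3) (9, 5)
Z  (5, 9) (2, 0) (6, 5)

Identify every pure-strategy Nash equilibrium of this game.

(Y, R), (Z, L)

Mark each player's best response to every combination of opponents' strategies; a profile where every player is best-responding is a pure Nash equilibrium.
Agent 1 against L: payoffs 2, 0, 4, 5 → best response Z.
Agent 1 against M: payoffs 8, 3, 9, 2 → best response Y.
Agent 1 against R: payoffs 2, 5, 9, 6 → best response Y.
Agent 2 against W: payoffs 8, 0, 4 → best response L.
Agent 2 against X: payoffs 3, 4, 6 → best response R.
Agent 2 against Y: payoffs 0, 3, 5 → best response R.
Agent 2 against Z: payoffs 9, 0, 5 → best response L.
Mutual best responses: (Y, R); (Z, L).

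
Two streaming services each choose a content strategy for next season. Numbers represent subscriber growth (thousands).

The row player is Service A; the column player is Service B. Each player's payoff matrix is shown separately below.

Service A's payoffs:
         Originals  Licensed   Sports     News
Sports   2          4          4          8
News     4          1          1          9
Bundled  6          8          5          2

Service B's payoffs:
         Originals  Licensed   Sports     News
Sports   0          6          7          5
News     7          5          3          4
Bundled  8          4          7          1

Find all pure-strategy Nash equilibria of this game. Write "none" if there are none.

Pure NE: (Bundled, Originals)

Service A against Originals: payoffs 2, 4, 6 → best response Bundled.
Service A against Licensed: payoffs 4, 1, 8 → best response Bundled.
Service A against Sports: payoffs 4, 1, 5 → best response Bundled.
Service A against News: payoffs 8, 9, 2 → best response News.
Service B against Sports: payoffs 0, 6, 7, 5 → best response Sports.
Service B against News: payoffs 7, 5, 3, 4 → best response Originals.
Service B against Bundled: payoffs 8, 4, 7, 1 → best response Originals.
Mutual best responses: (Bundled, Originals).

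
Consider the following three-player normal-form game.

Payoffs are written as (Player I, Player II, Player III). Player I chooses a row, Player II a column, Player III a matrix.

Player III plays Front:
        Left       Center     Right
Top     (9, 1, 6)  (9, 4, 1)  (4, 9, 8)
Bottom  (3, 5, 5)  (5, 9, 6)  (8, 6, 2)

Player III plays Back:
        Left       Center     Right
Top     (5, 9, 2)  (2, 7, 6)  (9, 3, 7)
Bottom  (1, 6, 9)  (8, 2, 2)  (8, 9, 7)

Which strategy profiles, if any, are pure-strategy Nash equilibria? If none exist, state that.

none

Player I against (Left, Front): payoffs 9, 3 → best response Top.
Player I against (Left, Back): payoffs 5, 1 → best response Top.
Player I against (Center, Front): payoffs 9, 5 → best response Top.
Player I against (Center, Back): payoffs 2, 8 → best response Bottom.
Player I against (Right, Front): payoffs 4, 8 → best response Bottom.
Player I against (Right, Back): payoffs 9, 8 → best response Top.
Player II against (Top, Front): payoffs 1, 4, 9 → best response Right.
Player II against (Top, Back): payoffs 9, 7, 3 → best response Left.
Player II against (Bottom, Front): payoffs 5, 9, 6 → best response Center.
Player II against (Bottom, Back): payoffs 6, 2, 9 → best response Right.
Player III against (Top, Left): payoffs 6, 2 → best response Front.
Player III against (Top, Center): payoffs 1, 6 → best response Back.
Player III against (Top, Right): payoffs 8, 7 → best response Front.
Player III against (Bottom, Left): payoffs 5, 9 → best response Back.
Player III against (Bottom, Center): payoffs 6, 2 → best response Front.
Player III against (Bottom, Right): payoffs 2, 7 → best response Back.
No profile is a mutual best response for all players.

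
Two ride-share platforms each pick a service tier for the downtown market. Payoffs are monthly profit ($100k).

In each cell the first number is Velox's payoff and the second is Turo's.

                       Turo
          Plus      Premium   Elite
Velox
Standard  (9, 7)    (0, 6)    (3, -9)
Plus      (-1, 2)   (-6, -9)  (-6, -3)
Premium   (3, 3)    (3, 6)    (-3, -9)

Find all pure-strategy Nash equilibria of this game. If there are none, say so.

(Standard, Plus): Velox gets 9, best alternative 3; Turo gets 7, best alternative 6. No profitable deviation — NE.
(Standard, Premium): Velox can switch to Premium (0 → 3). Not NE.
(Standard, Elite): Turo can switch to Plus (-9 → 7). Not NE.
(Plus, Plus): Velox can switch to Standard (-1 → 9). Not NE.
(Plus, Premium): Velox can switch to Standard (-6 → 0). Not NE.
(Plus, Elite): Velox can switch to Standard (-6 → 3). Not NE.
(Premium, Plus): Velox can switch to Standard (3 → 9). Not NE.
(Premium, Premium): Velox gets 3, best alternative 0; Turo gets 6, best alternative 3. No profitable deviation — NE.
(Premium, Elite): Velox can switch to Standard (-3 → 3). Not NE.

The pure Nash equilibria are (Standard, Plus); (Premium, Premium).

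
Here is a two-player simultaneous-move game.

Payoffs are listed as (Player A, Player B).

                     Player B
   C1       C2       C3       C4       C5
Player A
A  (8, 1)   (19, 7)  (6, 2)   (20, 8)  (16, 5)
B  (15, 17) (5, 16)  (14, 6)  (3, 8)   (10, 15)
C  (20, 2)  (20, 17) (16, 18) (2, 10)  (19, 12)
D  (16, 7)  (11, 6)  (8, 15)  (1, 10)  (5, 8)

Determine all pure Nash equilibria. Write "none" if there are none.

(A, C1): Player A can switch to B (8 → 15). Not NE.
(A, C2): Player A can switch to C (19 → 20). Not NE.
(A, C3): Player A can switch to B (6 → 14). Not NE.
(A, C4): Player A gets 20, best alternative 3; Player B gets 8, best alternative 7. No profitable deviation — NE.
(A, C5): Player A can switch to C (16 → 19). Not NE.
(B, C1): Player A can switch to C (15 → 20). Not NE.
(B, C2): Player A can switch to A (5 → 19). Not NE.
(B, C3): Player A can switch to C (14 → 16). Not NE.
(B, C4): Player A can switch to A (3 → 20). Not NE.
(C, C3): Player A gets 16, best alternative 14; Player B gets 18, best alternative 17. No profitable deviation — NE.
(The remaining 10 profiles each have a profitable deviation by the same check.)

The pure Nash equilibria are (A, C4); (C, C3).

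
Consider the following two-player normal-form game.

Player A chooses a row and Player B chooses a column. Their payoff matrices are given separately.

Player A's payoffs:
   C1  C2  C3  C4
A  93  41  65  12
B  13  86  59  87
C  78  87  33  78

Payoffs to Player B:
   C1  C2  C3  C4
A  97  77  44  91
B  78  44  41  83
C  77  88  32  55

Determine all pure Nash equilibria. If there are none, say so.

For each strategy profile, look for a profitable unilateral deviation.
(A, C1): Player A gets 93, best alternative 78; Player B gets 97, best alternative 91. No profitable deviation — NE.
(A, C2): Player A can switch to B (41 → 86). Not NE.
(A, C3): Player B can switch to C1 (44 → 97). Not NE.
(A, C4): Player A can switch to B (12 → 87). Not NE.
(B, C1): Player A can switch to A (13 → 93). Not NE.
(B, C2): Player A can switch to C (86 → 87). Not NE.
(B, C3): Player A can switch to A (59 → 65). Not NE.
(B, C4): Player A gets 87, best alternative 78; Player B gets 83, best alternative 78. No profitable deviation — NE.
(C, C2): Player A gets 87, best alternative 86; Player B gets 88, best alternative 77. No profitable deviation — NE.
(The remaining 3 profiles each have a profitable deviation by the same check.)

Pure-strategy Nash equilibria: (A, C1); (B, C4); (C, C2)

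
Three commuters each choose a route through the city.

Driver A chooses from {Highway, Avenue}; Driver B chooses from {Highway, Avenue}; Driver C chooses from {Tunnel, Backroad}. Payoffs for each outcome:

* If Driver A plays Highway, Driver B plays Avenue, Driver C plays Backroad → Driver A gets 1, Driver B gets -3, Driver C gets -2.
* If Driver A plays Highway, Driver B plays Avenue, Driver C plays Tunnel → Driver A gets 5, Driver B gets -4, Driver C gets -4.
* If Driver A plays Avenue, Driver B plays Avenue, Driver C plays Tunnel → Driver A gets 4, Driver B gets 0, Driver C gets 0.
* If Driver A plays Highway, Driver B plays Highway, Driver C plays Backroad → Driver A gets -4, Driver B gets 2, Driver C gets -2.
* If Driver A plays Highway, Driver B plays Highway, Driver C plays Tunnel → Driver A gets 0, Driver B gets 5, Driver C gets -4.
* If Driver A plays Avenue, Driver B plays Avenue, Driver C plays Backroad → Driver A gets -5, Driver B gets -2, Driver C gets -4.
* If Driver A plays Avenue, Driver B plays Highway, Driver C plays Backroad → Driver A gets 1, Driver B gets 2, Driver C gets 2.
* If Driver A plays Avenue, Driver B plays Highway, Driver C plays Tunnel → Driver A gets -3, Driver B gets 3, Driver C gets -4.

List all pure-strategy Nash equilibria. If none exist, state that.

(Avenue, Highway, Backroad)

(Highway, Highway, Tunnel): Driver C can switch to Backroad (-4 → -2). Not NE.
(Highway, Highway, Backroad): Driver A can switch to Avenue (-4 → 1). Not NE.
(Highway, Avenue, Tunnel): Driver B can switch to Highway (-4 → 5). Not NE.
(Highway, Avenue, Backroad): Driver B can switch to Highway (-3 → 2). Not NE.
(Avenue, Highway, Tunnel): Driver A can switch to Highway (-3 → 0). Not NE.
(Avenue, Highway, Backroad): Driver A gets 1, best alternative -4; Driver B gets 2, best alternative -2; Driver C gets 2, best alternative -4. No profitable deviation — NE.
(Avenue, Avenue, Tunnel): Driver A can switch to Highway (4 → 5). Not NE.
(Avenue, Avenue, Backroad): Driver A can switch to Highway (-5 → 1). Not NE.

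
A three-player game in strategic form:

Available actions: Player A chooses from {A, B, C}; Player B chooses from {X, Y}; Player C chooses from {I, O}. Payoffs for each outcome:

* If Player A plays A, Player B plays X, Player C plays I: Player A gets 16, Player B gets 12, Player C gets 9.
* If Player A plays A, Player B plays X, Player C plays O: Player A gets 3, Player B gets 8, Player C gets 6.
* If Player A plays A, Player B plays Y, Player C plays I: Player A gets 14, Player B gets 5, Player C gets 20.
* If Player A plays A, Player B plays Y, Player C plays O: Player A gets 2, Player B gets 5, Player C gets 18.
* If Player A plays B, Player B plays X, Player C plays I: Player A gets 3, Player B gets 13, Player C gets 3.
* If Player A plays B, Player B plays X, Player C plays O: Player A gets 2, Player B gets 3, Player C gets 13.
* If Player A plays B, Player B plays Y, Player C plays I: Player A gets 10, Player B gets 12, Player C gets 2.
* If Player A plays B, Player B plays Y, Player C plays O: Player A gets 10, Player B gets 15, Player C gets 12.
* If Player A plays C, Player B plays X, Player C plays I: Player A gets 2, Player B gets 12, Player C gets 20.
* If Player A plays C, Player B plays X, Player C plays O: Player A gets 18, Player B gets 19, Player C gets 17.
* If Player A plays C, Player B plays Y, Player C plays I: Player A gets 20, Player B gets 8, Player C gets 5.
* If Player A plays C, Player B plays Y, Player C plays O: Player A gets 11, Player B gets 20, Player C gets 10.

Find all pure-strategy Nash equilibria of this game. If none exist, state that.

(A, X, I); (C, Y, O)

Player A against (X, I): payoffs 16, 3, 2 → best response A.
Player A against (X, O): payoffs 3, 2, 18 → best response C.
Player A against (Y, I): payoffs 14, 10, 20 → best response C.
Player A against (Y, O): payoffs 2, 10, 11 → best response C.
Player B against (A, I): payoffs 12, 5 → best response X.
Player B against (A, O): payoffs 8, 5 → best response X.
Player B against (B, I): payoffs 13, 12 → best response X.
Player B against (B, O): payoffs 3, 15 → best response Y.
Player B against (C, I): payoffs 12, 8 → best response X.
Player B against (C, O): payoffs 19, 20 → best response Y.
Player C against (A, X): payoffs 9, 6 → best response I.
Player C against (A, Y): payoffs 20, 18 → best response I.
Player C against (B, X): payoffs 3, 13 → best response O.
Player C against (B, Y): payoffs 2, 12 → best response O.
Player C against (C, X): payoffs 20, 17 → best response I.
Player C against (C, Y): payoffs 5, 10 → best response O.
Mutual best responses: (A, X, I); (C, Y, O).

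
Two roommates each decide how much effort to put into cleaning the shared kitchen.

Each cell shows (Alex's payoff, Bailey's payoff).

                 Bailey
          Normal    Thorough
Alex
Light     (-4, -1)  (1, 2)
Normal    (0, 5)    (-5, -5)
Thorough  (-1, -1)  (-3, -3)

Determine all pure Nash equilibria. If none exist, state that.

Alex against Normal: payoffs -4, 0, -1 → best response Normal.
Alex against Thorough: payoffs 1, -5, -3 → best response Light.
Bailey against Light: payoffs -1, 2 → best response Thorough.
Bailey against Normal: payoffs 5, -5 → best response Normal.
Bailey against Thorough: payoffs -1, -3 → best response Normal.
Mutual best responses: (Light, Thorough); (Normal, Normal).

Pure-strategy Nash equilibria: (Light, Thorough) and (Normal, Normal)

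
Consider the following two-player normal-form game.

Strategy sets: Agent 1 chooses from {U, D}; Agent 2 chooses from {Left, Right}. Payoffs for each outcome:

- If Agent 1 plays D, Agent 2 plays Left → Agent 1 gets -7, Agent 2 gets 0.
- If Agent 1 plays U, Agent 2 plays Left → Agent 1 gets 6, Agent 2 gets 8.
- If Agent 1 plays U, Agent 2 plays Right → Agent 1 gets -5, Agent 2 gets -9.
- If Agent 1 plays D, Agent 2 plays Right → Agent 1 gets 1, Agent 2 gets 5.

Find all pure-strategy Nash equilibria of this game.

(U, Left) and (D, Right)

Agent 1 against Left: payoffs 6, -7 → best response U.
Agent 1 against Right: payoffs -5, 1 → best response D.
Agent 2 against U: payoffs 8, -9 → best response Left.
Agent 2 against D: payoffs 0, 5 → best response Right.
Mutual best responses: (U, Left); (D, Right).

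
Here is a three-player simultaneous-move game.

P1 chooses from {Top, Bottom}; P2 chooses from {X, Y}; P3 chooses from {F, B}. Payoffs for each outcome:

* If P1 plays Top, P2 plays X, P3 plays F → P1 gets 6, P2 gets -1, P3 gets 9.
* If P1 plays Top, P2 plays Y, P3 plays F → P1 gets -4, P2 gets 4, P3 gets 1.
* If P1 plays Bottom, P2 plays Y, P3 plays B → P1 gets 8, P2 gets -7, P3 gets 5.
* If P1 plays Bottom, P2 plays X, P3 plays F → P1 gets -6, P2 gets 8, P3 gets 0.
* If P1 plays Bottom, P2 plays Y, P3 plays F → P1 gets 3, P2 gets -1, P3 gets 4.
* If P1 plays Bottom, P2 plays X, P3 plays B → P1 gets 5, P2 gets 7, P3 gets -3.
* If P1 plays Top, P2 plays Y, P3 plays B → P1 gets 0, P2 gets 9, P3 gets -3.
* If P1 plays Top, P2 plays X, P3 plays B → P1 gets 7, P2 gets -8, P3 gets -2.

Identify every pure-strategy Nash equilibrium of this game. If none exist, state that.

This game has no pure Nash equilibrium.

P1 against (X, F): payoffs 6, -6 → best response Top.
P1 against (X, B): payoffs 7, 5 → best response Top.
P1 against (Y, F): payoffs -4, 3 → best response Bottom.
P1 against (Y, B): payoffs 0, 8 → best response Bottom.
P2 against (Top, F): payoffs -1, 4 → best response Y.
P2 against (Top, B): payoffs -8, 9 → best response Y.
P2 against (Bottom, F): payoffs 8, -1 → best response X.
P2 against (Bottom, B): payoffs 7, -7 → best response X.
P3 against (Top, X): payoffs 9, -2 → best response F.
P3 against (Top, Y): payoffs 1, -3 → best response F.
P3 against (Bottom, X): payoffs 0, -3 → best response F.
P3 against (Bottom, Y): payoffs 4, 5 → best response B.
No profile is a mutual best response for all players.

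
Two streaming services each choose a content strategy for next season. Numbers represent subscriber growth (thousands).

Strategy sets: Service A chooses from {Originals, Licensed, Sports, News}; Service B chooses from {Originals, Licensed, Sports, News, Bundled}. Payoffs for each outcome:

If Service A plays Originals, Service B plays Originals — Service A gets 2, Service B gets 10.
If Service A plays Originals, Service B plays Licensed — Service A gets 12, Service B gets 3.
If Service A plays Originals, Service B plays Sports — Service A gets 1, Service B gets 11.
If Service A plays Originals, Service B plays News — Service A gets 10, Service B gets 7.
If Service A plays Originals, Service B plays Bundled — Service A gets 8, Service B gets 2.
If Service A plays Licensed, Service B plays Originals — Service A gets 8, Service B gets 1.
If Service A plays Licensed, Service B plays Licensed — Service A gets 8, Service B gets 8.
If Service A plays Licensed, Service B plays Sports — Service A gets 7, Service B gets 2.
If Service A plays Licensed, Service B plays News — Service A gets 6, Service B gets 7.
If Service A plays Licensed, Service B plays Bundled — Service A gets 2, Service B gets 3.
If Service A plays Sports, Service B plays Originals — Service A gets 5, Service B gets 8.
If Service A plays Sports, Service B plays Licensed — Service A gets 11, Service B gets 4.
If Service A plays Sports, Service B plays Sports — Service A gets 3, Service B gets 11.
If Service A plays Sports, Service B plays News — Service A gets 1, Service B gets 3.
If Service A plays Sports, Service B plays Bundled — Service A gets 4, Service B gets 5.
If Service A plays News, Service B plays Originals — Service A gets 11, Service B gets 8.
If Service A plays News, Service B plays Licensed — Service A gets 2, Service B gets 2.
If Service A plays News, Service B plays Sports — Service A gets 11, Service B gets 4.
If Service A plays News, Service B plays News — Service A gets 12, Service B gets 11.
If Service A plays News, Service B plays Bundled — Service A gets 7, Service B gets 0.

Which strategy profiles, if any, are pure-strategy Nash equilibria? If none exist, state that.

(News, News)

(Originals, Originals): Service A can switch to Licensed (2 → 8). Not NE.
(Originals, Licensed): Service B can switch to Originals (3 → 10). Not NE.
(Originals, Sports): Service A can switch to Licensed (1 → 7). Not NE.
(Originals, News): Service A can switch to News (10 → 12). Not NE.
(Originals, Bundled): Service B can switch to Originals (2 → 10). Not NE.
(Licensed, Originals): Service A can switch to News (8 → 11). Not NE.
(Licensed, Licensed): Service A can switch to Originals (8 → 12). Not NE.
(Licensed, Sports): Service A can switch to News (7 → 11). Not NE.
(Licensed, News): Service A can switch to Originals (6 → 10). Not NE.
(Licensed, Bundled): Service A can switch to Originals (2 → 8). Not NE.
(News, News): Service A gets 12, best alternative 10; Service B gets 11, best alternative 8. No profitable deviation — NE.
(The remaining 9 profiles each have a profitable deviation by the same check.)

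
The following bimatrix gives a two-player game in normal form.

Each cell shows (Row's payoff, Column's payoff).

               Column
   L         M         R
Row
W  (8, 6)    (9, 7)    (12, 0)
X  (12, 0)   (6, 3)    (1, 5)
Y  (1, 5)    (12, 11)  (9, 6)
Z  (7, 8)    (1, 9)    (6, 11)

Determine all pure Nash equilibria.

Row against L: payoffs 8, 12, 1, 7 → best response X.
Row against M: payoffs 9, 6, 12, 1 → best response Y.
Row against R: payoffs 12, 1, 9, 6 → best response W.
Column against W: payoffs 6, 7, 0 → best response M.
Column against X: payoffs 0, 3, 5 → best response R.
Column against Y: payoffs 5, 11, 6 → best response M.
Column against Z: payoffs 8, 9, 11 → best response R.
Mutual best responses: (Y, M).

(Y, M)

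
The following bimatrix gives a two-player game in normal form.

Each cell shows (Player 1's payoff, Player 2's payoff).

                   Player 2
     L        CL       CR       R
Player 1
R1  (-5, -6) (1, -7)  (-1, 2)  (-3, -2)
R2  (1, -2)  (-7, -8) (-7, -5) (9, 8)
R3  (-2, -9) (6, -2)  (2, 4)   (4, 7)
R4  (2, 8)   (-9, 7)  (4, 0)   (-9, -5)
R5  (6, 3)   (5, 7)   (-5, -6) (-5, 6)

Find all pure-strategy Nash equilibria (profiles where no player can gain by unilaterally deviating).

Check each profile: it is a Nash equilibrium iff no player can strictly gain by switching unilaterally.
(R1, L): Player 1 can switch to R2 (-5 → 1). Not NE.
(R1, CL): Player 1 can switch to R3 (1 → 6). Not NE.
(R1, CR): Player 1 can switch to R3 (-1 → 2). Not NE.
(R1, R): Player 1 can switch to R2 (-3 → 9). Not NE.
(R2, L): Player 1 can switch to R4 (1 → 2). Not NE.
(R2, CL): Player 1 can switch to R1 (-7 → 1). Not NE.
(R2, CR): Player 1 can switch to R1 (-7 → -1). Not NE.
(R2, R): Player 1 gets 9, best alternative 4; Player 2 gets 8, best alternative -2. No profitable deviation — NE.
(R3, L): Player 1 can switch to R2 (-2 → 1). Not NE.
(R3, CL): Player 2 can switch to CR (-2 → 4). Not NE.
(R3, CR): Player 1 can switch to R4 (2 → 4). Not NE.
(R3, R): Player 1 can switch to R2 (4 → 9). Not NE.
(R4, L): Player 1 can switch to R5 (2 → 6). Not NE.
(The remaining 7 profiles each have a profitable deviation by the same check.)

The unique pure-strategy Nash equilibrium is (R2, R).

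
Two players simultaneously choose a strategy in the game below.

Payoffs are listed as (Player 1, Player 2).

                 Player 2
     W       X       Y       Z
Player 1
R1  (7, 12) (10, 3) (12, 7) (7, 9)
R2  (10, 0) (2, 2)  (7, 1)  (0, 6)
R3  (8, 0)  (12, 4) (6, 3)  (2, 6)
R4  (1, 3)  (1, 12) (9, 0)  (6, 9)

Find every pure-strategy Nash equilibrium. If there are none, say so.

No pure-strategy Nash equilibrium.

(R1, W): Player 1 can switch to R2 (7 → 10). Not NE.
(R1, X): Player 1 can switch to R3 (10 → 12). Not NE.
(R1, Y): Player 2 can switch to W (7 → 12). Not NE.
(R1, Z): Player 2 can switch to W (9 → 12). Not NE.
(R2, W): Player 2 can switch to X (0 → 2). Not NE.
(R2, X): Player 1 can switch to R1 (2 → 10). Not NE.
(The remaining 10 profiles each have a profitable deviation by the same check.)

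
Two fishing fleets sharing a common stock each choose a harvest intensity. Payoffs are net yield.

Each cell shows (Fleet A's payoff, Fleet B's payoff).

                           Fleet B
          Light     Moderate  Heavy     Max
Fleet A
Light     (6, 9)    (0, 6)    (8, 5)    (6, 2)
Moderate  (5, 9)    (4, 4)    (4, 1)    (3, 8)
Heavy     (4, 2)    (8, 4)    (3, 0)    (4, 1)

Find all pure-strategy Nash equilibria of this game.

Check each profile: it is a Nash equilibrium iff no player can strictly gain by switching unilaterally.
(Light, Light): Fleet A gets 6, best alternative 5; Fleet B gets 9, best alternative 6. No profitable deviation — NE.
(Light, Moderate): Fleet A can switch to Moderate (0 → 4). Not NE.
(Light, Heavy): Fleet B can switch to Light (5 → 9). Not NE.
(Light, Max): Fleet B can switch to Light (2 → 9). Not NE.
(Moderate, Light): Fleet A can switch to Light (5 → 6). Not NE.
(Moderate, Moderate): Fleet A can switch to Heavy (4 → 8). Not NE.
(Moderate, Heavy): Fleet A can switch to Light (4 → 8). Not NE.
(Moderate, Max): Fleet A can switch to Light (3 → 6). Not NE.
(Heavy, Light): Fleet A can switch to Light (4 → 6). Not NE.
(Heavy, Moderate): Fleet A gets 8, best alternative 4; Fleet B gets 4, best alternative 2. No profitable deviation — NE.
(Heavy, Heavy): Fleet A can switch to Light (3 → 8). Not NE.
(Heavy, Max): Fleet A can switch to Light (4 → 6). Not NE.

The pure Nash equilibria are (Light, Light); (Heavy, Moderate).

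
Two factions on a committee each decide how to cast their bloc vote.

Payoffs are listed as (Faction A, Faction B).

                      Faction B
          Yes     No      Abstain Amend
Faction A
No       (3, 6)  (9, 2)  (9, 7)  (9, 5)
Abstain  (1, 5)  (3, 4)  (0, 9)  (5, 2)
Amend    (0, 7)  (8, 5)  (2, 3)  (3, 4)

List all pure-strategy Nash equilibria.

The unique pure-strategy Nash equilibrium is (No, Abstain).

Faction A against Yes: payoffs 3, 1, 0 → best response No.
Faction A against No: payoffs 9, 3, 8 → best response No.
Faction A against Abstain: payoffs 9, 0, 2 → best response No.
Faction A against Amend: payoffs 9, 5, 3 → best response No.
Faction B against No: payoffs 6, 2, 7, 5 → best response Abstain.
Faction B against Abstain: payoffs 5, 4, 9, 2 → best response Abstain.
Faction B against Amend: payoffs 7, 5, 3, 4 → best response Yes.
Mutual best responses: (No, Abstain).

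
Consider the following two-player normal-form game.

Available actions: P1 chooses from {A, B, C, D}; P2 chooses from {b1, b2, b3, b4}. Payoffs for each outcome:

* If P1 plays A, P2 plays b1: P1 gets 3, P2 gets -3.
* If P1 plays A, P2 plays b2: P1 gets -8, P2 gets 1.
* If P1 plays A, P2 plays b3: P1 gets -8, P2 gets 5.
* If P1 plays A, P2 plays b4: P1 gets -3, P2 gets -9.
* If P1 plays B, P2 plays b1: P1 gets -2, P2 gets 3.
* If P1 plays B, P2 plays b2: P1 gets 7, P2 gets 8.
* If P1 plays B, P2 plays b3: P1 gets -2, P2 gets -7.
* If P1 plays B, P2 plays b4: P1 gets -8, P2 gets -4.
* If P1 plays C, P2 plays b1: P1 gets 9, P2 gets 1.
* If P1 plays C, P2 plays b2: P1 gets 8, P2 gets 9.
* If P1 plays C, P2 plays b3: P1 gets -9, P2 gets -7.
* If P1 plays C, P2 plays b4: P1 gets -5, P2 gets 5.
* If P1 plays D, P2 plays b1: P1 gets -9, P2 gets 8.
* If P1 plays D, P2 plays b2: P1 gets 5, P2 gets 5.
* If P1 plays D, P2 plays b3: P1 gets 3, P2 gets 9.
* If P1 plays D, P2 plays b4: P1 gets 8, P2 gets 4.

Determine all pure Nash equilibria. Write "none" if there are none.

(A, b1): P1 can switch to C (3 → 9). Not NE.
(A, b2): P1 can switch to B (-8 → 7). Not NE.
(A, b3): P1 can switch to B (-8 → -2). Not NE.
(A, b4): P1 can switch to D (-3 → 8). Not NE.
(B, b1): P1 can switch to A (-2 → 3). Not NE.
(B, b2): P1 can switch to C (7 → 8). Not NE.
(B, b3): P1 can switch to D (-2 → 3). Not NE.
(B, b4): P1 can switch to A (-8 → -3). Not NE.
(C, b1): P2 can switch to b2 (1 → 9). Not NE.
(C, b2): P1 gets 8, best alternative 7; P2 gets 9, best alternative 5. No profitable deviation — NE.
(C, b3): P1 can switch to A (-9 → -8). Not NE.
(C, b4): P1 can switch to A (-5 → -3). Not NE.
(D, b1): P1 can switch to A (-9 → 3). Not NE.
(D, b3): P1 gets 3, best alternative -2; P2 gets 9, best alternative 8. No profitable deviation — NE.
(The remaining 2 profiles each have a profitable deviation by the same check.)

(C, b2) and (D, b3)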